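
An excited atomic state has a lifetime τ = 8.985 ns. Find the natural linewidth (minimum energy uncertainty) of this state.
36.628 neV

Using the energy-time uncertainty principle:
ΔEΔt ≥ ℏ/2

The lifetime τ represents the time uncertainty Δt.
The natural linewidth (minimum energy uncertainty) is:

ΔE = ℏ/(2τ)
ΔE = (1.055e-34 J·s) / (2 × 8.985e-09 s)
ΔE = 5.869e-27 J = 36.628 neV

This natural linewidth limits the precision of spectroscopic measurements.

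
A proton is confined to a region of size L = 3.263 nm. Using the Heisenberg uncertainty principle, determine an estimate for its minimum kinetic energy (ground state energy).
487.214 neV

Using the uncertainty principle to estimate ground state energy:

1. The position uncertainty is approximately the confinement size:
   Δx ≈ L = 3.263e-09 m

2. From ΔxΔp ≥ ℏ/2, the minimum momentum uncertainty is:
   Δp ≈ ℏ/(2L) = 1.616e-26 kg·m/s

3. The kinetic energy is approximately:
   KE ≈ (Δp)²/(2m) = (1.616e-26)²/(2 × 1.673e-27 kg)
   KE ≈ 7.806e-26 J = 487.214 neV

This is an order-of-magnitude estimate of the ground state energy.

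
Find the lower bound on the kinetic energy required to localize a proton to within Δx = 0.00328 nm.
482.177 meV

Localizing a particle requires giving it sufficient momentum uncertainty:

1. From uncertainty principle: Δp ≥ ℏ/(2Δx)
   Δp_min = (1.055e-34 J·s) / (2 × 3.280e-12 m)
   Δp_min = 1.608e-23 kg·m/s

2. This momentum uncertainty corresponds to kinetic energy:
   KE ≈ (Δp)²/(2m) = (1.608e-23)²/(2 × 1.673e-27 kg)
   KE = 7.725e-20 J = 482.177 meV

Tighter localization requires more energy.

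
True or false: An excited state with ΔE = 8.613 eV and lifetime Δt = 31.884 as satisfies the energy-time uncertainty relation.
No, it violates the uncertainty relation.

Calculate the product ΔEΔt:
ΔE = 8.613 eV = 1.380e-18 J
ΔEΔt = (1.380e-18 J) × (3.188e-17 s)
ΔEΔt = 4.400e-35 J·s

Compare to the minimum allowed value ℏ/2:
ℏ/2 = 5.273e-35 J·s

Since ΔEΔt = 4.400e-35 J·s < 5.273e-35 J·s = ℏ/2,
this violates the uncertainty relation.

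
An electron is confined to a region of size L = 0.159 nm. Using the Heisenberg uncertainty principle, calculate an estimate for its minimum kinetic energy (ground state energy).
376.763 meV

Using the uncertainty principle to estimate ground state energy:

1. The position uncertainty is approximately the confinement size:
   Δx ≈ L = 1.590e-10 m

2. From ΔxΔp ≥ ℏ/2, the minimum momentum uncertainty is:
   Δp ≈ ℏ/(2L) = 3.316e-25 kg·m/s

3. The kinetic energy is approximately:
   KE ≈ (Δp)²/(2m) = (3.316e-25)²/(2 × 9.109e-31 kg)
   KE ≈ 6.036e-20 J = 376.763 meV

This is an order-of-magnitude estimate of the ground state energy.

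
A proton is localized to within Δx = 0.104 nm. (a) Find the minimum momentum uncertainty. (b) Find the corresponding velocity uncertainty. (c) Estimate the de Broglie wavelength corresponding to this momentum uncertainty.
(a) Δp_min = 5.070 × 10^-25 kg·m/s
(b) Δv_min = 303.120 m/s
(c) λ_dB = 1.307 nm

Step-by-step:

(a) From the uncertainty principle:
Δp_min = ℏ/(2Δx) = (1.055e-34 J·s)/(2 × 1.040e-10 m) = 5.070e-25 kg·m/s

(b) The velocity uncertainty:
Δv = Δp/m = (5.070e-25 kg·m/s)/(1.673e-27 kg) = 3.031e+02 m/s = 303.120 m/s

(c) The de Broglie wavelength for this momentum:
λ = h/p = (6.626e-34 J·s)/(5.070e-25 kg·m/s) = 1.307e-09 m = 1.307 nm

Note: The de Broglie wavelength is comparable to the localization size, as expected from wave-particle duality.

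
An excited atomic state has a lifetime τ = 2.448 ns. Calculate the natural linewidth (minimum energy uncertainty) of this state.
134.439 neV

Using the energy-time uncertainty principle:
ΔEΔt ≥ ℏ/2

The lifetime τ represents the time uncertainty Δt.
The natural linewidth (minimum energy uncertainty) is:

ΔE = ℏ/(2τ)
ΔE = (1.055e-34 J·s) / (2 × 2.448e-09 s)
ΔE = 2.154e-26 J = 134.439 neV

This natural linewidth limits the precision of spectroscopic measurements.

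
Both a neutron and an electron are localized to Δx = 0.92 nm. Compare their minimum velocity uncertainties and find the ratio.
The electron has the larger minimum velocity uncertainty, by a ratio of 1838.7.

For both particles, Δp_min = ℏ/(2Δx) = 5.731e-26 kg·m/s (same for both).

The velocity uncertainty is Δv = Δp/m:
- neutron: Δv = 5.731e-26 / 1.675e-27 = 3.422e+01 m/s = 34.219 m/s
- electron: Δv = 5.731e-26 / 9.109e-31 = 6.292e+04 m/s = 62.917 km/s

Ratio: 6.292e+04 / 3.422e+01 = 1838.7

The lighter particle has larger velocity uncertainty because Δv ∝ 1/m.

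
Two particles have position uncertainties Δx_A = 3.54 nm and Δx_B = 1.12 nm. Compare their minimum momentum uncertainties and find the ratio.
Particle B has the larger minimum momentum uncertainty, by a factor of 3.16.

For each particle, the minimum momentum uncertainty is Δp_min = ℏ/(2Δx):

Particle A: Δp_A = ℏ/(2×3.540e-09 m) = 1.490e-26 kg·m/s
Particle B: Δp_B = ℏ/(2×1.120e-09 m) = 4.708e-26 kg·m/s

Ratio: Δp_B/Δp_A = 3.16

Since Δp_min ∝ 1/Δx, the particle with smaller position uncertainty (B) has larger momentum uncertainty.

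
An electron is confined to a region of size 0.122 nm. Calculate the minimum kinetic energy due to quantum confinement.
639.946 meV

Using the uncertainty principle:

1. Position uncertainty: Δx ≈ 1.220e-10 m
2. Minimum momentum uncertainty: Δp = ℏ/(2Δx) = 4.322e-25 kg·m/s
3. Minimum kinetic energy:
   KE = (Δp)²/(2m) = (4.322e-25)²/(2 × 9.109e-31 kg)
   KE = 1.025e-19 J = 639.946 meV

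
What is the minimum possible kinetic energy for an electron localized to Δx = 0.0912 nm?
1.145 eV

Localizing a particle requires giving it sufficient momentum uncertainty:

1. From uncertainty principle: Δp ≥ ℏ/(2Δx)
   Δp_min = (1.055e-34 J·s) / (2 × 9.120e-11 m)
   Δp_min = 5.782e-25 kg·m/s

2. This momentum uncertainty corresponds to kinetic energy:
   KE ≈ (Δp)²/(2m) = (5.782e-25)²/(2 × 9.109e-31 kg)
   KE = 1.835e-19 J = 1.145 eV

Tighter localization requires more energy.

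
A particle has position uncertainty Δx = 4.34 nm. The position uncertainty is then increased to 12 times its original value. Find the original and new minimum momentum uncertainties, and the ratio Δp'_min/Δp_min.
Original Δp_min = 1.215 × 10^-26 kg·m/s; new Δp'_min = 1.012 × 10^-27 kg·m/s; ratio Δp'_min/Δp_min = 1/12.

From the uncertainty principle ΔxΔp ≥ ℏ/2, the minimum momentum uncertainty is Δp_min = ℏ/(2Δx).

Original (Δx = 4.34 nm = 4.340e-09 m):
Δp_min = (1.055e-34 J·s)/(2 × 4.340e-09 m) = 1.215e-26 kg·m/s

When Δx → 12Δx:
Δp'_min = ℏ/(2 × 12Δx) = (1/12) × ℏ/(2Δx) = (1/12) × Δp_min
Δp'_min = 1/12 × 1.215e-26 kg·m/s = 1.012e-27 kg·m/s

Since Δp_min ∝ 1/Δx, when Δx is increased to 12 times its original value, Δp_min decreases to 1/12 of its original value.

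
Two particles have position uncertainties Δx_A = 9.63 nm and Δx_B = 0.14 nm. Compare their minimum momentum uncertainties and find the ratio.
Particle B has the larger minimum momentum uncertainty, by a factor of 68.79.

For each particle, the minimum momentum uncertainty is Δp_min = ℏ/(2Δx):

Particle A: Δp_A = ℏ/(2×9.630e-09 m) = 5.475e-27 kg·m/s
Particle B: Δp_B = ℏ/(2×1.400e-10 m) = 3.766e-25 kg·m/s

Ratio: Δp_B/Δp_A = 68.79

Since Δp_min ∝ 1/Δx, the particle with smaller position uncertainty (B) has larger momentum uncertainty.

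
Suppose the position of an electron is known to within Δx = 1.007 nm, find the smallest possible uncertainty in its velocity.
57.481 km/s

Using the Heisenberg uncertainty principle and Δp = mΔv:
ΔxΔp ≥ ℏ/2
Δx(mΔv) ≥ ℏ/2

The minimum uncertainty in velocity is:
Δv_min = ℏ/(2mΔx)
Δv_min = (1.055e-34 J·s) / (2 × 9.109e-31 kg × 1.007e-09 m)
Δv_min = 5.748e+04 m/s = 57.481 km/s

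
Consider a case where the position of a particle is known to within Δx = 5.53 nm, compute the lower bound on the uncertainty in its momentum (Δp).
9.535 × 10^-27 kg·m/s

Using the Heisenberg uncertainty principle:
ΔxΔp ≥ ℏ/2

The minimum uncertainty in momentum is:
Δp_min = ℏ/(2Δx)
Δp_min = (1.055e-34 J·s) / (2 × 5.530e-09 m)
Δp_min = 9.535e-27 kg·m/s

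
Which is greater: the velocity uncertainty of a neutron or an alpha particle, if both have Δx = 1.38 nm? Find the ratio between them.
The neutron has the larger minimum velocity uncertainty, by a ratio of 4.0.

For both particles, Δp_min = ℏ/(2Δx) = 3.821e-26 kg·m/s (same for both).

The velocity uncertainty is Δv = Δp/m:
- neutron: Δv = 3.821e-26 / 1.675e-27 = 2.281e+01 m/s = 22.812 m/s
- alpha particle: Δv = 3.821e-26 / 6.645e-27 = 5.750e+00 m/s = 5.750 m/s

Ratio: 2.281e+01 / 5.750e+00 = 4.0

The lighter particle has larger velocity uncertainty because Δv ∝ 1/m.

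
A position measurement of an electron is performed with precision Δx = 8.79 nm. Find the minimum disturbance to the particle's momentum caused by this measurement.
5.999 × 10^-27 kg·m/s

The uncertainty principle implies that measuring position disturbs momentum:
ΔxΔp ≥ ℏ/2

When we measure position with precision Δx, we necessarily introduce a momentum uncertainty:
Δp ≥ ℏ/(2Δx)
Δp_min = (1.055e-34 J·s) / (2 × 8.790e-09 m)
Δp_min = 5.999e-27 kg·m/s

The more precisely we measure position, the greater the momentum disturbance.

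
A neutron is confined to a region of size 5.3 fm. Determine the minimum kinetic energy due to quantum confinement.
184.418 keV

Using the uncertainty principle:

1. Position uncertainty: Δx ≈ 5.300e-15 m
2. Minimum momentum uncertainty: Δp = ℏ/(2Δx) = 9.949e-21 kg·m/s
3. Minimum kinetic energy:
   KE = (Δp)²/(2m) = (9.949e-21)²/(2 × 1.675e-27 kg)
   KE = 2.955e-14 J = 184.418 keV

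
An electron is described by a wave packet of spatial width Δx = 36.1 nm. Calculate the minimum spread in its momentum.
1.461 × 10^-27 kg·m/s

For a wave packet, the spatial width Δx and momentum spread Δp are related by the uncertainty principle:
ΔxΔp ≥ ℏ/2

The minimum momentum spread is:
Δp_min = ℏ/(2Δx)
Δp_min = (1.055e-34 J·s) / (2 × 3.610e-08 m)
Δp_min = 1.461e-27 kg·m/s

A wave packet cannot have both a well-defined position and well-defined momentum.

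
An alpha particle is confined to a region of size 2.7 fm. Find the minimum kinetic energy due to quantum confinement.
179.123 keV

Using the uncertainty principle:

1. Position uncertainty: Δx ≈ 2.700e-15 m
2. Minimum momentum uncertainty: Δp = ℏ/(2Δx) = 1.953e-20 kg·m/s
3. Minimum kinetic energy:
   KE = (Δp)²/(2m) = (1.953e-20)²/(2 × 6.645e-27 kg)
   KE = 2.870e-14 J = 179.123 keV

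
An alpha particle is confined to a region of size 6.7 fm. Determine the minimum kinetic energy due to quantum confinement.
29.089 keV

Using the uncertainty principle:

1. Position uncertainty: Δx ≈ 6.700e-15 m
2. Minimum momentum uncertainty: Δp = ℏ/(2Δx) = 7.870e-21 kg·m/s
3. Minimum kinetic energy:
   KE = (Δp)²/(2m) = (7.870e-21)²/(2 × 6.645e-27 kg)
   KE = 4.661e-15 J = 29.089 keV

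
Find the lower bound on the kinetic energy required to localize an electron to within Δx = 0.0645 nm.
2.290 eV

Localizing a particle requires giving it sufficient momentum uncertainty:

1. From uncertainty principle: Δp ≥ ℏ/(2Δx)
   Δp_min = (1.055e-34 J·s) / (2 × 6.450e-11 m)
   Δp_min = 8.175e-25 kg·m/s

2. This momentum uncertainty corresponds to kinetic energy:
   KE ≈ (Δp)²/(2m) = (8.175e-25)²/(2 × 9.109e-31 kg)
   KE = 3.668e-19 J = 2.290 eV

Tighter localization requires more energy.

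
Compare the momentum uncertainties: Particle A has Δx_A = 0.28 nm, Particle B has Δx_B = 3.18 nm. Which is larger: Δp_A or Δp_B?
Particle A has the larger minimum momentum uncertainty, by a factor of 11.36.

For each particle, the minimum momentum uncertainty is Δp_min = ℏ/(2Δx):

Particle A: Δp_A = ℏ/(2×2.800e-10 m) = 1.883e-25 kg·m/s
Particle B: Δp_B = ℏ/(2×3.180e-09 m) = 1.658e-26 kg·m/s

Ratio: Δp_A/Δp_B = 11.36

Since Δp_min ∝ 1/Δx, the particle with smaller position uncertainty (A) has larger momentum uncertainty.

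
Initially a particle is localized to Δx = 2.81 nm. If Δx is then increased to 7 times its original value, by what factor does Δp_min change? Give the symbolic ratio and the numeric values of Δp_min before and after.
Original Δp_min = 1.876 × 10^-26 kg·m/s; new Δp'_min = 2.681 × 10^-27 kg·m/s; ratio Δp'_min/Δp_min = 1/7.

From the uncertainty principle ΔxΔp ≥ ℏ/2, the minimum momentum uncertainty is Δp_min = ℏ/(2Δx).

Original (Δx = 2.81 nm = 2.810e-09 m):
Δp_min = (1.055e-34 J·s)/(2 × 2.810e-09 m) = 1.876e-26 kg·m/s

When Δx → 7Δx:
Δp'_min = ℏ/(2 × 7Δx) = (1/7) × ℏ/(2Δx) = (1/7) × Δp_min
Δp'_min = 1/7 × 1.876e-26 kg·m/s = 2.681e-27 kg·m/s

Since Δp_min ∝ 1/Δx, when Δx is increased to 7 times its original value, Δp_min decreases to 1/7 of its original value.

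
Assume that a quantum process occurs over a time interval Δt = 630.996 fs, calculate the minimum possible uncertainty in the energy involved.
521.566 μeV

Using the energy-time uncertainty principle:
ΔEΔt ≥ ℏ/2

The minimum uncertainty in energy is:
ΔE_min = ℏ/(2Δt)
ΔE_min = (1.055e-34 J·s) / (2 × 6.310e-13 s)
ΔE_min = 8.356e-23 J = 521.566 μeV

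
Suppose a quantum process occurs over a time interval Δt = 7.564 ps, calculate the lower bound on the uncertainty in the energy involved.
43.510 μeV

Using the energy-time uncertainty principle:
ΔEΔt ≥ ℏ/2

The minimum uncertainty in energy is:
ΔE_min = ℏ/(2Δt)
ΔE_min = (1.055e-34 J·s) / (2 × 7.564e-12 s)
ΔE_min = 6.971e-24 J = 43.510 μeV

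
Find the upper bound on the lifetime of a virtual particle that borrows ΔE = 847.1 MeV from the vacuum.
3.885 × 10^-25 s

Using the energy-time uncertainty principle:
ΔEΔt ≥ ℏ/2

For a virtual particle borrowing energy ΔE, the maximum lifetime is:
Δt_max = ℏ/(2ΔE)

Converting energy:
ΔE = 847.1 MeV = 1.357e-10 J

Δt_max = (1.055e-34 J·s) / (2 × 1.357e-10 J)
Δt_max = 3.885e-25 s = 3.885 × 10^-25 s

Virtual particles with higher borrowed energy exist for shorter times.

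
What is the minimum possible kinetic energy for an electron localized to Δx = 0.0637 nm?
2.347 eV

Localizing a particle requires giving it sufficient momentum uncertainty:

1. From uncertainty principle: Δp ≥ ℏ/(2Δx)
   Δp_min = (1.055e-34 J·s) / (2 × 6.370e-11 m)
   Δp_min = 8.278e-25 kg·m/s

2. This momentum uncertainty corresponds to kinetic energy:
   KE ≈ (Δp)²/(2m) = (8.278e-25)²/(2 × 9.109e-31 kg)
   KE = 3.761e-19 J = 2.347 eV

Tighter localization requires more energy.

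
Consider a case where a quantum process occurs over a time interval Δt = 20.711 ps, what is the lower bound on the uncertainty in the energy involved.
15.890 μeV

Using the energy-time uncertainty principle:
ΔEΔt ≥ ℏ/2

The minimum uncertainty in energy is:
ΔE_min = ℏ/(2Δt)
ΔE_min = (1.055e-34 J·s) / (2 × 2.071e-11 s)
ΔE_min = 2.546e-24 J = 15.890 μeV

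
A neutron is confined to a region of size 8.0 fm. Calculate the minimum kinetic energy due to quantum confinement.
80.942 keV

Using the uncertainty principle:

1. Position uncertainty: Δx ≈ 8.000e-15 m
2. Minimum momentum uncertainty: Δp = ℏ/(2Δx) = 6.591e-21 kg·m/s
3. Minimum kinetic energy:
   KE = (Δp)²/(2m) = (6.591e-21)²/(2 × 1.675e-27 kg)
   KE = 1.297e-14 J = 80.942 keV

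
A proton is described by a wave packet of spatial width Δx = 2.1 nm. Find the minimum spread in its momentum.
2.511 × 10^-26 kg·m/s

For a wave packet, the spatial width Δx and momentum spread Δp are related by the uncertainty principle:
ΔxΔp ≥ ℏ/2

The minimum momentum spread is:
Δp_min = ℏ/(2Δx)
Δp_min = (1.055e-34 J·s) / (2 × 2.100e-09 m)
Δp_min = 2.511e-26 kg·m/s

A wave packet cannot have both a well-defined position and well-defined momentum.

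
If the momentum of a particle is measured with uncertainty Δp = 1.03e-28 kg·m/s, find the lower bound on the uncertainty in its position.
511.928 nm

Using the Heisenberg uncertainty principle:
ΔxΔp ≥ ℏ/2

The minimum uncertainty in position is:
Δx_min = ℏ/(2Δp)
Δx_min = (1.055e-34 J·s) / (2 × 1.030e-28 kg·m/s)
Δx_min = 5.119e-07 m = 511.928 nm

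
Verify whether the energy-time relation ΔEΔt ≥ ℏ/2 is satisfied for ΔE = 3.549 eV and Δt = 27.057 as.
No, it violates the uncertainty relation.

Calculate the product ΔEΔt:
ΔE = 3.549 eV = 5.686e-19 J
ΔEΔt = (5.686e-19 J) × (2.706e-17 s)
ΔEΔt = 1.538e-35 J·s

Compare to the minimum allowed value ℏ/2:
ℏ/2 = 5.273e-35 J·s

Since ΔEΔt = 1.538e-35 J·s < 5.273e-35 J·s = ℏ/2,
this violates the uncertainty relation.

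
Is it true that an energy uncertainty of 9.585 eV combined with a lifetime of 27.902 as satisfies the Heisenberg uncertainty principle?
No, it violates the uncertainty relation.

Calculate the product ΔEΔt:
ΔE = 9.585 eV = 1.536e-18 J
ΔEΔt = (1.536e-18 J) × (2.790e-17 s)
ΔEΔt = 4.285e-35 J·s

Compare to the minimum allowed value ℏ/2:
ℏ/2 = 5.273e-35 J·s

Since ΔEΔt = 4.285e-35 J·s < 5.273e-35 J·s = ℏ/2,
this violates the uncertainty relation.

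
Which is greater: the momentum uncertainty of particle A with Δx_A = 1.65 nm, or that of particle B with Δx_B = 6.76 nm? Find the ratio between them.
Particle A has the larger minimum momentum uncertainty, by a factor of 4.10.

For each particle, the minimum momentum uncertainty is Δp_min = ℏ/(2Δx):

Particle A: Δp_A = ℏ/(2×1.650e-09 m) = 3.196e-26 kg·m/s
Particle B: Δp_B = ℏ/(2×6.760e-09 m) = 7.800e-27 kg·m/s

Ratio: Δp_A/Δp_B = 4.10

Since Δp_min ∝ 1/Δx, the particle with smaller position uncertainty (A) has larger momentum uncertainty.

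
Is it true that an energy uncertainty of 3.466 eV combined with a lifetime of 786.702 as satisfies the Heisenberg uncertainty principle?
Yes, it satisfies the uncertainty relation.

Calculate the product ΔEΔt:
ΔE = 3.466 eV = 5.553e-19 J
ΔEΔt = (5.553e-19 J) × (7.867e-16 s)
ΔEΔt = 4.369e-34 J·s

Compare to the minimum allowed value ℏ/2:
ℏ/2 = 5.273e-35 J·s

Since ΔEΔt = 4.369e-34 J·s ≥ 5.273e-35 J·s = ℏ/2,
this satisfies the uncertainty relation.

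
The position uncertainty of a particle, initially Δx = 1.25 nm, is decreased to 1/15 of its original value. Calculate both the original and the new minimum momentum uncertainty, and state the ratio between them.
Original Δp_min = 4.218 × 10^-26 kg·m/s; new Δp'_min = 6.327 × 10^-25 kg·m/s; ratio Δp'_min/Δp_min = 15.

From the uncertainty principle ΔxΔp ≥ ℏ/2, the minimum momentum uncertainty is Δp_min = ℏ/(2Δx).

Original (Δx = 1.25 nm = 1.250e-09 m):
Δp_min = (1.055e-34 J·s)/(2 × 1.250e-09 m) = 4.218e-26 kg·m/s

When Δx → (1/15)Δx:
Δp'_min = ℏ/(2 × (1/15)Δx) = 15 × ℏ/(2Δx) = 15 × Δp_min
Δp'_min = 15 × 4.218e-26 kg·m/s = 6.327e-25 kg·m/s

Since Δp_min ∝ 1/Δx, when Δx is decreased to 1/15 of its original value, Δp_min increases to 15 times its original value.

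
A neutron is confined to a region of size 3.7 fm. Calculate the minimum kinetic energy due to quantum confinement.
378.401 keV

Using the uncertainty principle:

1. Position uncertainty: Δx ≈ 3.700e-15 m
2. Minimum momentum uncertainty: Δp = ℏ/(2Δx) = 1.425e-20 kg·m/s
3. Minimum kinetic energy:
   KE = (Δp)²/(2m) = (1.425e-20)²/(2 × 1.675e-27 kg)
   KE = 6.063e-14 J = 378.401 keV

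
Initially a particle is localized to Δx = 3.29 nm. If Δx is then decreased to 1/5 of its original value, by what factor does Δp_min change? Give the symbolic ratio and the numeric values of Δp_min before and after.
Original Δp_min = 1.603 × 10^-26 kg·m/s; new Δp'_min = 8.013 × 10^-26 kg·m/s; ratio Δp'_min/Δp_min = 5.

From the uncertainty principle ΔxΔp ≥ ℏ/2, the minimum momentum uncertainty is Δp_min = ℏ/(2Δx).

Original (Δx = 3.29 nm = 3.290e-09 m):
Δp_min = (1.055e-34 J·s)/(2 × 3.290e-09 m) = 1.603e-26 kg·m/s

When Δx → (1/5)Δx:
Δp'_min = ℏ/(2 × (1/5)Δx) = 5 × ℏ/(2Δx) = 5 × Δp_min
Δp'_min = 5 × 1.603e-26 kg·m/s = 8.013e-26 kg·m/s

Since Δp_min ∝ 1/Δx, when Δx is decreased to 1/5 of its original value, Δp_min increases to 5 times its original value.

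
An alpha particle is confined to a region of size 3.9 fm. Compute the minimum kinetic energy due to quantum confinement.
85.852 keV

Using the uncertainty principle:

1. Position uncertainty: Δx ≈ 3.900e-15 m
2. Minimum momentum uncertainty: Δp = ℏ/(2Δx) = 1.352e-20 kg·m/s
3. Minimum kinetic energy:
   KE = (Δp)²/(2m) = (1.352e-20)²/(2 × 6.645e-27 kg)
   KE = 1.375e-14 J = 85.852 keV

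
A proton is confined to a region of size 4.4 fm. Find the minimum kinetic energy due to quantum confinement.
267.947 keV

Using the uncertainty principle:

1. Position uncertainty: Δx ≈ 4.400e-15 m
2. Minimum momentum uncertainty: Δp = ℏ/(2Δx) = 1.198e-20 kg·m/s
3. Minimum kinetic energy:
   KE = (Δp)²/(2m) = (1.198e-20)²/(2 × 1.673e-27 kg)
   KE = 4.293e-14 J = 267.947 keV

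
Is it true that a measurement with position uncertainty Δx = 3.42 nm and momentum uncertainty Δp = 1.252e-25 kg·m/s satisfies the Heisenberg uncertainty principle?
Yes, it satisfies the uncertainty principle.

Calculate the product ΔxΔp:
ΔxΔp = (3.420e-09 m) × (1.252e-25 kg·m/s)
ΔxΔp = 4.282e-34 J·s

Compare to the minimum allowed value ℏ/2:
ℏ/2 = 5.273e-35 J·s

Since ΔxΔp = 4.282e-34 J·s ≥ 5.273e-35 J·s = ℏ/2,
the measurement satisfies the uncertainty principle.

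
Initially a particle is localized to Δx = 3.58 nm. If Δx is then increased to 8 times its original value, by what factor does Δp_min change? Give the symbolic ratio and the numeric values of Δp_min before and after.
Original Δp_min = 1.473 × 10^-26 kg·m/s; new Δp'_min = 1.841 × 10^-27 kg·m/s; ratio Δp'_min/Δp_min = 1/8.

From the uncertainty principle ΔxΔp ≥ ℏ/2, the minimum momentum uncertainty is Δp_min = ℏ/(2Δx).

Original (Δx = 3.58 nm = 3.580e-09 m):
Δp_min = (1.055e-34 J·s)/(2 × 3.580e-09 m) = 1.473e-26 kg·m/s

When Δx → 8Δx:
Δp'_min = ℏ/(2 × 8Δx) = (1/8) × ℏ/(2Δx) = (1/8) × Δp_min
Δp'_min = 1/8 × 1.473e-26 kg·m/s = 1.841e-27 kg·m/s

Since Δp_min ∝ 1/Δx, when Δx is increased to 8 times its original value, Δp_min decreases to 1/8 of its original value.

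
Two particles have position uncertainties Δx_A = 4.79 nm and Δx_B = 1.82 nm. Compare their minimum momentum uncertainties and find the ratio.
Particle B has the larger minimum momentum uncertainty, by a factor of 2.63.

For each particle, the minimum momentum uncertainty is Δp_min = ℏ/(2Δx):

Particle A: Δp_A = ℏ/(2×4.790e-09 m) = 1.101e-26 kg·m/s
Particle B: Δp_B = ℏ/(2×1.820e-09 m) = 2.897e-26 kg·m/s

Ratio: Δp_B/Δp_A = 2.63

Since Δp_min ∝ 1/Δx, the particle with smaller position uncertainty (B) has larger momentum uncertainty.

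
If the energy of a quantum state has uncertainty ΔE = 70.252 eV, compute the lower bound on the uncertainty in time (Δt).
4.685 as

Using the energy-time uncertainty principle:
ΔEΔt ≥ ℏ/2

The minimum uncertainty in time is:
Δt_min = ℏ/(2ΔE)
Δt_min = (1.055e-34 J·s) / (2 × 1.126e-17 J)
Δt_min = 4.685e-18 s = 4.685 as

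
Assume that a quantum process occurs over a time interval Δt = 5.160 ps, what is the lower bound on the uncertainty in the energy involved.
63.780 μeV

Using the energy-time uncertainty principle:
ΔEΔt ≥ ℏ/2

The minimum uncertainty in energy is:
ΔE_min = ℏ/(2Δt)
ΔE_min = (1.055e-34 J·s) / (2 × 5.160e-12 s)
ΔE_min = 1.022e-23 J = 63.780 μeV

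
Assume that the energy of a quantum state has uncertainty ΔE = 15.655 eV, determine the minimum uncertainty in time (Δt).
21.022 as

Using the energy-time uncertainty principle:
ΔEΔt ≥ ℏ/2

The minimum uncertainty in time is:
Δt_min = ℏ/(2ΔE)
Δt_min = (1.055e-34 J·s) / (2 × 2.508e-18 J)
Δt_min = 2.102e-17 s = 21.022 as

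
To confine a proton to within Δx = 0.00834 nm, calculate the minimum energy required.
74.580 meV

Localizing a particle requires giving it sufficient momentum uncertainty:

1. From uncertainty principle: Δp ≥ ℏ/(2Δx)
   Δp_min = (1.055e-34 J·s) / (2 × 8.340e-12 m)
   Δp_min = 6.322e-24 kg·m/s

2. This momentum uncertainty corresponds to kinetic energy:
   KE ≈ (Δp)²/(2m) = (6.322e-24)²/(2 × 1.673e-27 kg)
   KE = 1.195e-20 J = 74.580 meV

Tighter localization requires more energy.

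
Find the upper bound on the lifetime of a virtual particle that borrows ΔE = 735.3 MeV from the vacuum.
4.476 × 10^-25 s

Using the energy-time uncertainty principle:
ΔEΔt ≥ ℏ/2

For a virtual particle borrowing energy ΔE, the maximum lifetime is:
Δt_max = ℏ/(2ΔE)

Converting energy:
ΔE = 735.3 MeV = 1.178e-10 J

Δt_max = (1.055e-34 J·s) / (2 × 1.178e-10 J)
Δt_max = 4.476e-25 s = 4.476 × 10^-25 s

Virtual particles with higher borrowed energy exist for shorter times.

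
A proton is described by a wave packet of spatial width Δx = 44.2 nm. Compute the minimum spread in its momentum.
1.193 × 10^-27 kg·m/s

For a wave packet, the spatial width Δx and momentum spread Δp are related by the uncertainty principle:
ΔxΔp ≥ ℏ/2

The minimum momentum spread is:
Δp_min = ℏ/(2Δx)
Δp_min = (1.055e-34 J·s) / (2 × 4.420e-08 m)
Δp_min = 1.193e-27 kg·m/s

A wave packet cannot have both a well-defined position and well-defined momentum.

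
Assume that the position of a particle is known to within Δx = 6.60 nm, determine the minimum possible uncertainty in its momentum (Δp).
7.989 × 10^-27 kg·m/s

Using the Heisenberg uncertainty principle:
ΔxΔp ≥ ℏ/2

The minimum uncertainty in momentum is:
Δp_min = ℏ/(2Δx)
Δp_min = (1.055e-34 J·s) / (2 × 6.600e-09 m)
Δp_min = 7.989e-27 kg·m/s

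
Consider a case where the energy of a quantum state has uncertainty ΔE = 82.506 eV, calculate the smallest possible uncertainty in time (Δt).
3.989 as

Using the energy-time uncertainty principle:
ΔEΔt ≥ ℏ/2

The minimum uncertainty in time is:
Δt_min = ℏ/(2ΔE)
Δt_min = (1.055e-34 J·s) / (2 × 1.322e-17 J)
Δt_min = 3.989e-18 s = 3.989 as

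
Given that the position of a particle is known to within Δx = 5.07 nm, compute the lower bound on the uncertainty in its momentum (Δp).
1.040 × 10^-26 kg·m/s

Using the Heisenberg uncertainty principle:
ΔxΔp ≥ ℏ/2

The minimum uncertainty in momentum is:
Δp_min = ℏ/(2Δx)
Δp_min = (1.055e-34 J·s) / (2 × 5.070e-09 m)
Δp_min = 1.040e-26 kg·m/s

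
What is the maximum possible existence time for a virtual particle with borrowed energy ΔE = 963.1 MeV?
3.417 × 10^-25 s

Using the energy-time uncertainty principle:
ΔEΔt ≥ ℏ/2

For a virtual particle borrowing energy ΔE, the maximum lifetime is:
Δt_max = ℏ/(2ΔE)

Converting energy:
ΔE = 963.1 MeV = 1.543e-10 J

Δt_max = (1.055e-34 J·s) / (2 × 1.543e-10 J)
Δt_max = 3.417e-25 s = 3.417 × 10^-25 s

Virtual particles with higher borrowed energy exist for shorter times.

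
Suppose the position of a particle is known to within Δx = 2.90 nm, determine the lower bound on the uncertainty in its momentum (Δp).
1.818 × 10^-26 kg·m/s

Using the Heisenberg uncertainty principle:
ΔxΔp ≥ ℏ/2

The minimum uncertainty in momentum is:
Δp_min = ℏ/(2Δx)
Δp_min = (1.055e-34 J·s) / (2 × 2.900e-09 m)
Δp_min = 1.818e-26 kg·m/s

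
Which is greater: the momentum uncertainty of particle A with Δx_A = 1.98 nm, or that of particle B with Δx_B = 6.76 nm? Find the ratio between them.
Particle A has the larger minimum momentum uncertainty, by a factor of 3.41.

For each particle, the minimum momentum uncertainty is Δp_min = ℏ/(2Δx):

Particle A: Δp_A = ℏ/(2×1.980e-09 m) = 2.663e-26 kg·m/s
Particle B: Δp_B = ℏ/(2×6.760e-09 m) = 7.800e-27 kg·m/s

Ratio: Δp_A/Δp_B = 3.41

Since Δp_min ∝ 1/Δx, the particle with smaller position uncertainty (A) has larger momentum uncertainty.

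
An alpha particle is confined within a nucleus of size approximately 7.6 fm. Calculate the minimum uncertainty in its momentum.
6.938 × 10^-21 kg·m/s

Using the Heisenberg uncertainty principle:
ΔxΔp ≥ ℏ/2

With Δx ≈ L = 7.600e-15 m (the confinement size):
Δp_min = ℏ/(2Δx)
Δp_min = (1.055e-34 J·s) / (2 × 7.600e-15 m)
Δp_min = 6.938e-21 kg·m/s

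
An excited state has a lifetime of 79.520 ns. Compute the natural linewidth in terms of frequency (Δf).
1.001 MHz

Using the energy-time uncertainty principle and E = hf:
ΔEΔt ≥ ℏ/2
hΔf·Δt ≥ ℏ/2

The minimum frequency uncertainty is:
Δf = ℏ/(2hτ) = 1/(4πτ)
Δf = 1/(4π × 7.952e-08 s)
Δf = 1.001e+06 Hz = 1.001 MHz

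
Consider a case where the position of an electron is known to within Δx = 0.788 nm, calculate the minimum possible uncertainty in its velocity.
73.457 km/s

Using the Heisenberg uncertainty principle and Δp = mΔv:
ΔxΔp ≥ ℏ/2
Δx(mΔv) ≥ ℏ/2

The minimum uncertainty in velocity is:
Δv_min = ℏ/(2mΔx)
Δv_min = (1.055e-34 J·s) / (2 × 9.109e-31 kg × 7.880e-10 m)
Δv_min = 7.346e+04 m/s = 73.457 km/s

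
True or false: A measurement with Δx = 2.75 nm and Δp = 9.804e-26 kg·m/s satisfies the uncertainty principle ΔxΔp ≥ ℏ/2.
Yes, it satisfies the uncertainty principle.

Calculate the product ΔxΔp:
ΔxΔp = (2.750e-09 m) × (9.804e-26 kg·m/s)
ΔxΔp = 2.696e-34 J·s

Compare to the minimum allowed value ℏ/2:
ℏ/2 = 5.273e-35 J·s

Since ΔxΔp = 2.696e-34 J·s ≥ 5.273e-35 J·s = ℏ/2,
the measurement satisfies the uncertainty principle.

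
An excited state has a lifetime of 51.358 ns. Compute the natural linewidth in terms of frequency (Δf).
1.549 MHz

Using the energy-time uncertainty principle and E = hf:
ΔEΔt ≥ ℏ/2
hΔf·Δt ≥ ℏ/2

The minimum frequency uncertainty is:
Δf = ℏ/(2hτ) = 1/(4πτ)
Δf = 1/(4π × 5.136e-08 s)
Δf = 1.549e+06 Hz = 1.549 MHz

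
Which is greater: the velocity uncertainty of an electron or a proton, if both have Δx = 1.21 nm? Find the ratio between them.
The electron has the larger minimum velocity uncertainty, by a ratio of 1836.2.

For both particles, Δp_min = ℏ/(2Δx) = 4.358e-26 kg·m/s (same for both).

The velocity uncertainty is Δv = Δp/m:
- electron: Δv = 4.358e-26 / 9.109e-31 = 4.784e+04 m/s = 47.838 km/s
- proton: Δv = 4.358e-26 / 1.673e-27 = 2.605e+01 m/s = 26.053 m/s

Ratio: 4.784e+04 / 2.605e+01 = 1836.2

The lighter particle has larger velocity uncertainty because Δv ∝ 1/m.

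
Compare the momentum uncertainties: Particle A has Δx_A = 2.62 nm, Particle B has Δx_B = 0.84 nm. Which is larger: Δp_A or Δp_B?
Particle B has the larger minimum momentum uncertainty, by a factor of 3.12.

For each particle, the minimum momentum uncertainty is Δp_min = ℏ/(2Δx):

Particle A: Δp_A = ℏ/(2×2.620e-09 m) = 2.013e-26 kg·m/s
Particle B: Δp_B = ℏ/(2×8.400e-10 m) = 6.277e-26 kg·m/s

Ratio: Δp_B/Δp_A = 3.12

Since Δp_min ∝ 1/Δx, the particle with smaller position uncertainty (B) has larger momentum uncertainty.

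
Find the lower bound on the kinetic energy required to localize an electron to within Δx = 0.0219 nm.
19.860 eV

Localizing a particle requires giving it sufficient momentum uncertainty:

1. From uncertainty principle: Δp ≥ ℏ/(2Δx)
   Δp_min = (1.055e-34 J·s) / (2 × 2.190e-11 m)
   Δp_min = 2.408e-24 kg·m/s

2. This momentum uncertainty corresponds to kinetic energy:
   KE ≈ (Δp)²/(2m) = (2.408e-24)²/(2 × 9.109e-31 kg)
   KE = 3.182e-18 J = 19.860 eV

Tighter localization requires more energy.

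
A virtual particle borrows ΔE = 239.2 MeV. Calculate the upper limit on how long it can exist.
1.376 ys

Using the energy-time uncertainty principle:
ΔEΔt ≥ ℏ/2

For a virtual particle borrowing energy ΔE, the maximum lifetime is:
Δt_max = ℏ/(2ΔE)

Converting energy:
ΔE = 239.2 MeV = 3.832e-11 J

Δt_max = (1.055e-34 J·s) / (2 × 3.832e-11 J)
Δt_max = 1.376e-24 s = 1.376 ys

Virtual particles with higher borrowed energy exist for shorter times.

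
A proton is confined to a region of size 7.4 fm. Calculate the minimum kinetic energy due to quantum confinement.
94.731 keV

Using the uncertainty principle:

1. Position uncertainty: Δx ≈ 7.400e-15 m
2. Minimum momentum uncertainty: Δp = ℏ/(2Δx) = 7.125e-21 kg·m/s
3. Minimum kinetic energy:
   KE = (Δp)²/(2m) = (7.125e-21)²/(2 × 1.673e-27 kg)
   KE = 1.518e-14 J = 94.731 keV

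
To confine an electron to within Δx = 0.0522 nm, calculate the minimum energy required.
3.496 eV

Localizing a particle requires giving it sufficient momentum uncertainty:

1. From uncertainty principle: Δp ≥ ℏ/(2Δx)
   Δp_min = (1.055e-34 J·s) / (2 × 5.220e-11 m)
   Δp_min = 1.010e-24 kg·m/s

2. This momentum uncertainty corresponds to kinetic energy:
   KE ≈ (Δp)²/(2m) = (1.010e-24)²/(2 × 9.109e-31 kg)
   KE = 5.601e-19 J = 3.496 eV

Tighter localization requires more energy.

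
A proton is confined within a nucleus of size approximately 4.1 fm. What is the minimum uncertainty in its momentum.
1.286 × 10^-20 kg·m/s

Using the Heisenberg uncertainty principle:
ΔxΔp ≥ ℏ/2

With Δx ≈ L = 4.100e-15 m (the confinement size):
Δp_min = ℏ/(2Δx)
Δp_min = (1.055e-34 J·s) / (2 × 4.100e-15 m)
Δp_min = 1.286e-20 kg·m/s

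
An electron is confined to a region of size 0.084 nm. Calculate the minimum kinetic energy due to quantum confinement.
1.350 eV

Using the uncertainty principle:

1. Position uncertainty: Δx ≈ 8.400e-11 m
2. Minimum momentum uncertainty: Δp = ℏ/(2Δx) = 6.277e-25 kg·m/s
3. Minimum kinetic energy:
   KE = (Δp)²/(2m) = (6.277e-25)²/(2 × 9.109e-31 kg)
   KE = 2.163e-19 J = 1.350 eV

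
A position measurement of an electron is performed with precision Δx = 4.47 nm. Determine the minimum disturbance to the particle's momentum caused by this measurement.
1.180 × 10^-26 kg·m/s

The uncertainty principle implies that measuring position disturbs momentum:
ΔxΔp ≥ ℏ/2

When we measure position with precision Δx, we necessarily introduce a momentum uncertainty:
Δp ≥ ℏ/(2Δx)
Δp_min = (1.055e-34 J·s) / (2 × 4.470e-09 m)
Δp_min = 1.180e-26 kg·m/s

The more precisely we measure position, the greater the momentum disturbance.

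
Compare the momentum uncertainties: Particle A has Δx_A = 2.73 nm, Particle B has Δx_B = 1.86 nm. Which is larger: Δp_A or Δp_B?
Particle B has the larger minimum momentum uncertainty, by a factor of 1.47.

For each particle, the minimum momentum uncertainty is Δp_min = ℏ/(2Δx):

Particle A: Δp_A = ℏ/(2×2.730e-09 m) = 1.931e-26 kg·m/s
Particle B: Δp_B = ℏ/(2×1.860e-09 m) = 2.835e-26 kg·m/s

Ratio: Δp_B/Δp_A = 1.47

Since Δp_min ∝ 1/Δx, the particle with smaller position uncertainty (B) has larger momentum uncertainty.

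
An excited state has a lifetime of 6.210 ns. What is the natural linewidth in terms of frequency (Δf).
12.814 MHz

Using the energy-time uncertainty principle and E = hf:
ΔEΔt ≥ ℏ/2
hΔf·Δt ≥ ℏ/2

The minimum frequency uncertainty is:
Δf = ℏ/(2hτ) = 1/(4πτ)
Δf = 1/(4π × 6.210e-09 s)
Δf = 1.281e+07 Hz = 12.814 MHz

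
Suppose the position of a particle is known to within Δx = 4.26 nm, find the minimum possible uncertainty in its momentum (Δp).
1.238 × 10^-26 kg·m/s

Using the Heisenberg uncertainty principle:
ΔxΔp ≥ ℏ/2

The minimum uncertainty in momentum is:
Δp_min = ℏ/(2Δx)
Δp_min = (1.055e-34 J·s) / (2 × 4.260e-09 m)
Δp_min = 1.238e-26 kg·m/s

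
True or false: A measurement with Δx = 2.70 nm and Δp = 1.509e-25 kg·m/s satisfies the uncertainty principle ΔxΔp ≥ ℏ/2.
Yes, it satisfies the uncertainty principle.

Calculate the product ΔxΔp:
ΔxΔp = (2.700e-09 m) × (1.509e-25 kg·m/s)
ΔxΔp = 4.074e-34 J·s

Compare to the minimum allowed value ℏ/2:
ℏ/2 = 5.273e-35 J·s

Since ΔxΔp = 4.074e-34 J·s ≥ 5.273e-35 J·s = ℏ/2,
the measurement satisfies the uncertainty principle.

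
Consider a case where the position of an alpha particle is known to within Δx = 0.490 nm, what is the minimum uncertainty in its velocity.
16.195 m/s

Using the Heisenberg uncertainty principle and Δp = mΔv:
ΔxΔp ≥ ℏ/2
Δx(mΔv) ≥ ℏ/2

The minimum uncertainty in velocity is:
Δv_min = ℏ/(2mΔx)
Δv_min = (1.055e-34 J·s) / (2 × 6.645e-27 kg × 4.900e-10 m)
Δv_min = 1.619e+01 m/s = 16.195 m/s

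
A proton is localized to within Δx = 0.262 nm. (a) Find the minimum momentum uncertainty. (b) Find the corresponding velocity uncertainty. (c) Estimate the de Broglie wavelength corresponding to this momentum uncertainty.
(a) Δp_min = 2.013 × 10^-25 kg·m/s
(b) Δv_min = 120.323 m/s
(c) λ_dB = 3.292 nm

Step-by-step:

(a) From the uncertainty principle:
Δp_min = ℏ/(2Δx) = (1.055e-34 J·s)/(2 × 2.620e-10 m) = 2.013e-25 kg·m/s

(b) The velocity uncertainty:
Δv = Δp/m = (2.013e-25 kg·m/s)/(1.673e-27 kg) = 1.203e+02 m/s = 120.323 m/s

(c) The de Broglie wavelength for this momentum:
λ = h/p = (6.626e-34 J·s)/(2.013e-25 kg·m/s) = 3.292e-09 m = 3.292 nm

Note: The de Broglie wavelength is comparable to the localization size, as expected from wave-particle duality.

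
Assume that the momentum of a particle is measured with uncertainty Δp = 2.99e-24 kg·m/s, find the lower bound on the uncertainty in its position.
17.635 pm

Using the Heisenberg uncertainty principle:
ΔxΔp ≥ ℏ/2

The minimum uncertainty in position is:
Δx_min = ℏ/(2Δp)
Δx_min = (1.055e-34 J·s) / (2 × 2.990e-24 kg·m/s)
Δx_min = 1.763e-11 m = 17.635 pm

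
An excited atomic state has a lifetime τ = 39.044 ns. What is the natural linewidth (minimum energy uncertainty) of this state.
8.429 neV

Using the energy-time uncertainty principle:
ΔEΔt ≥ ℏ/2

The lifetime τ represents the time uncertainty Δt.
The natural linewidth (minimum energy uncertainty) is:

ΔE = ℏ/(2τ)
ΔE = (1.055e-34 J·s) / (2 × 3.904e-08 s)
ΔE = 1.350e-27 J = 8.429 neV

This natural linewidth limits the precision of spectroscopic measurements.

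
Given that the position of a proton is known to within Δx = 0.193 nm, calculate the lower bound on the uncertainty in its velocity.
163.339 m/s

Using the Heisenberg uncertainty principle and Δp = mΔv:
ΔxΔp ≥ ℏ/2
Δx(mΔv) ≥ ℏ/2

The minimum uncertainty in velocity is:
Δv_min = ℏ/(2mΔx)
Δv_min = (1.055e-34 J·s) / (2 × 1.673e-27 kg × 1.930e-10 m)
Δv_min = 1.633e+02 m/s = 163.339 m/s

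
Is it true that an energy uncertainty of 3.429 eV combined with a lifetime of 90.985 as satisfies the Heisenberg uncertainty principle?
No, it violates the uncertainty relation.

Calculate the product ΔEΔt:
ΔE = 3.429 eV = 5.494e-19 J
ΔEΔt = (5.494e-19 J) × (9.099e-17 s)
ΔEΔt = 4.999e-35 J·s

Compare to the minimum allowed value ℏ/2:
ℏ/2 = 5.273e-35 J·s

Since ΔEΔt = 4.999e-35 J·s < 5.273e-35 J·s = ℏ/2,
this violates the uncertainty relation.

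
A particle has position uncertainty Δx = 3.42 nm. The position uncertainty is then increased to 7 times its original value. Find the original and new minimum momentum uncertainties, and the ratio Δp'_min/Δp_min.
Original Δp_min = 1.542 × 10^-26 kg·m/s; new Δp'_min = 2.203 × 10^-27 kg·m/s; ratio Δp'_min/Δp_min = 1/7.

From the uncertainty principle ΔxΔp ≥ ℏ/2, the minimum momentum uncertainty is Δp_min = ℏ/(2Δx).

Original (Δx = 3.42 nm = 3.420e-09 m):
Δp_min = (1.055e-34 J·s)/(2 × 3.420e-09 m) = 1.542e-26 kg·m/s

When Δx → 7Δx:
Δp'_min = ℏ/(2 × 7Δx) = (1/7) × ℏ/(2Δx) = (1/7) × Δp_min
Δp'_min = 1/7 × 1.542e-26 kg·m/s = 2.203e-27 kg·m/s

Since Δp_min ∝ 1/Δx, when Δx is increased to 7 times its original value, Δp_min decreases to 1/7 of its original value.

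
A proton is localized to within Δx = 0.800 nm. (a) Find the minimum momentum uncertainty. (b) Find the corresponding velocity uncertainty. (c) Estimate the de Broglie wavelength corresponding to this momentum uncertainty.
(a) Δp_min = 6.591 × 10^-26 kg·m/s
(b) Δv_min = 39.406 m/s
(c) λ_dB = 10.053 nm

Step-by-step:

(a) From the uncertainty principle:
Δp_min = ℏ/(2Δx) = (1.055e-34 J·s)/(2 × 8.000e-10 m) = 6.591e-26 kg·m/s

(b) The velocity uncertainty:
Δv = Δp/m = (6.591e-26 kg·m/s)/(1.673e-27 kg) = 3.941e+01 m/s = 39.406 m/s

(c) The de Broglie wavelength for this momentum:
λ = h/p = (6.626e-34 J·s)/(6.591e-26 kg·m/s) = 1.005e-08 m = 10.053 nm

Note: The de Broglie wavelength is comparable to the localization size, as expected from wave-particle duality.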